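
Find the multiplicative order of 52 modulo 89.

By Lagrange's theorem, ord_89(52) divides φ(89) = 89 − 1 = 88 = 2^3 · 11.
Divisors of 88: 1, 2, 4, 8, 11, 22, 44, 88.
Compute 52^d (mod 89) for the divisors d until we hit 1:
52^1 ≡ 52
52^2 ≡ 34
52^4 ≡ 88
52^8 ≡ 1
The smallest such exponent is 8, so the order of 52 is 8.

8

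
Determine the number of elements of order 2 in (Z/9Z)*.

1

φ(9) = φ(3^2) = 3·(3−1) = 6 = 2 · 3.
In a cyclic group of order 6, there are φ(d) elements of order d for each divisor d of 6, and zero for non-divisors.
2 | 6, and φ(2) = 2 − 1 = 1.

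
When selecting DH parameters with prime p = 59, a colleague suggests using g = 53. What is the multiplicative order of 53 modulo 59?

29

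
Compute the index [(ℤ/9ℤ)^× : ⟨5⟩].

1

The order of 5 must divide φ(9) = φ(3^2) = 3·(3−1) = 6 = 2 · 3.
Divisors of 6: 1, 2, 3, 6.
Compute 5^d (mod 9) for the divisors d until we hit 1:
5^1 ≡ 5
5^2 ≡ 7
5^3 ≡ 8
5^6 ≡ 1
Thus |⟨5⟩| = ord(5) = 6.
The index is φ(9) / ord(5) = 6 / 6 = 1.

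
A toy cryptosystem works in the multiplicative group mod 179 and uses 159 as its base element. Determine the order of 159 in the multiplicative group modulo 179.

178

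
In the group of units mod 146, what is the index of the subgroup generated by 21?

3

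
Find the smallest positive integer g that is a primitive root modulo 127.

3

φ(127) = 127 − 1 = 126 = 2 · 3^2 · 7.
g is a primitive root iff g^(126/q) ≢ 1 (mod 127) for each prime q ∈ {2, 3, 7}.
g = 2: 2^63 ≡ 1 — hits 1, so not a primitive root.
g = 3: 3^63 ≡ 126; 3^42 ≡ 107; 3^18 ≡ 4 — none is 1, so 3 is a primitive root.
Hence the least primitive root of 127 is 3.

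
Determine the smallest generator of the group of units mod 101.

2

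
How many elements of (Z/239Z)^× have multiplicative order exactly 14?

6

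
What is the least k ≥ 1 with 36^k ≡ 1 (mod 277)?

138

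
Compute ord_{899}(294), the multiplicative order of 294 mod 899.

70

The order of 294 must divide φ(899) = φ(29·31) = (29−1)·(31−1) = 28·30 = 840 = 2^3 · 3 · 5 · 7.
Divisors of 840: 1, 2, 3, 4, 5, 6, 7, 8, 10, 12, 14, 15, 20, 21, 24, 28, 30, 35, 40, 42, 56, 60, 70, 84, 105, 120, 140, 168, 210, 280, 420, 840.
Test each divisor d:
294^1 ≡ 294 (mod 899)
294^2 ≡ 132 (mod 899)
294^3 ≡ 151 (mod 899)
294^4 ≡ 343 (mod 899)
294^5 ≡ 154 (mod 899)
294^6 ≡ 326 (mod 899)
294^7 ≡ 550 (mod 899)
294^8 ≡ 779 (mod 899)
294^10 ≡ 342 (mod 899)
294^12 ≡ 194 (mod 899)
294^14 ≡ 436 (mod 899)
294^15 ≡ 526 (mod 899)
294^20 ≡ 94 (mod 899)
294^21 ≡ 666 (mod 899)
294^24 ≡ 777 (mod 899)
294^28 ≡ 407 (mod 899)
294^30 ≡ 683 (mod 899)
294^35 ≡ 898 (mod 899)
294^40 ≡ 745 (mod 899)
294^42 ≡ 349 (mod 899)
294^56 ≡ 233 (mod 899)
294^60 ≡ 807 (mod 899)
294^70 ≡ 1 (mod 899) ✓
Hence ord(294) = 70.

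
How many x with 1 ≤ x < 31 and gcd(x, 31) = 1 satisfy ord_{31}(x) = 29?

0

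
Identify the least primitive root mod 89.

φ(89) = 89 − 1 = 88 = 2^3 · 11.
Test candidates g = 2, 3, … against the prime factors q ∈ {2, 11} of φ(89): g is a generator iff g^(88/q) ≢ 1 for every such q.
g = 2: 2^44 ≡ 1 — hits 1, so not a primitive root.
g = 3: 3^44 ≡ 88; 3^8 ≡ 64 — none is 1, so 3 is a primitive root.
The smallest primitive root modulo 89 is 3.

3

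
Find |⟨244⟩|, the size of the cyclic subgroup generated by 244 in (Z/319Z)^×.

20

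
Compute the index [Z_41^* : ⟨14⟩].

Since 14 ∈ (Z/41Z)^×, its order divides φ(41) = 41 − 1 = 40 = 2^3 · 5.
Divisors of 40: 1, 2, 4, 5, 8, 10, 20, 40.
Evaluate successive powers at the divisors of 40:
14^1 ≡ 14 (mod 41)
14^2 ≡ 32 (mod 41)
14^4 ≡ 40 (mod 41)
14^5 ≡ 27 (mod 41)
14^8 ≡ 1 (mod 41) ✓
Thus |⟨14⟩| = ord(14) = 8.
The index is φ(41) / ord(14) = 40 / 8 = 5.

5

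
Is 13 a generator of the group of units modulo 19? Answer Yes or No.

Yes

φ(19) = 19 − 1 = 18 = 2 · 3^2.
It suffices to check that the order of 13 is not a proper divisor of 18: compute 13^(18/q) for q ∈ {2, 3}.
13^9 ≡ 18 (mod 19)  [q = 2: ≢ 1 ✓]
13^6 ≡ 11 (mod 19)  [q = 3: ≢ 1 ✓]
All checks pass, so 13 has order 18 and is a primitive root modulo 19.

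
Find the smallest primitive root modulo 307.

5

φ(307) = 307 − 1 = 306 = 2 · 3^2 · 17.
Test candidates g = 2, 3, … against the prime factors q ∈ {2, 3, 17} of φ(307): g is a generator iff g^(306/q) ≢ 1 for every such q.
g = 2: 2^153 ≡ 306; 2^102 ≡ 1 — hits 1, so not a primitive root.
g = 3: 3^153 ≡ 306; 3^102 ≡ 1 — hits 1, so not a primitive root.
g = 4: 4^153 ≡ 1 — hits 1, so not a primitive root.
g = 5: 5^153 ≡ 306; 5^102 ≡ 289; 5^18 ≡ 81 — none is 1, so 5 is a primitive root.
The smallest primitive root modulo 307 is 5.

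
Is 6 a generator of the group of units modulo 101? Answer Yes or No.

No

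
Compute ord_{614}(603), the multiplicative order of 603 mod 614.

ord(603) | φ(614) = φ(2)·φ(307) = 1·306 = 306 = 2 · 3^2 · 17.
Divisors of 306: 1, 2, 3, 6, 9, 17, 18, 34, 51, 102, 153, 306.
Evaluate successive powers at the divisors of 306:
603^1 ≡ 603 (mod 614)
603^2 ≡ 121 (mod 614)
603^3 ≡ 511 (mod 614)
603^6 ≡ 171 (mod 614)
603^9 ≡ 193 (mod 614)
603^17 ≡ 521 (mod 614)
603^18 ≡ 409 (mod 614)
603^34 ≡ 53 (mod 614)
603^51 ≡ 597 (mod 614)
603^102 ≡ 289 (mod 614)
603^153 ≡ 613 (mod 614)
603^306 ≡ 1 (mod 614) ✓
Therefore the multiplicative order of 603 modulo 614 is 306.

306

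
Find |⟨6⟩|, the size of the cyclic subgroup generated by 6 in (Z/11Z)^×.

The order of 6 must divide φ(11) = 11 − 1 = 10 = 2 · 5.
Divisors of 10: 1, 2, 5, 10.
Evaluate successive powers at the divisors of 10:
6^1 ≡ 6 (mod 11)
6^2 ≡ 3 (mod 11)
6^5 ≡ 10 (mod 11)
6^10 ≡ 1 (mod 11) ✓
The smallest such exponent is 10, so the order of 6 is 10.

10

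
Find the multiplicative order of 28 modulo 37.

ord(28) | φ(37) = 37 − 1 = 36 = 2^2 · 3^2.
Divisors of 36: 1, 2, 3, 4, 6, 9, 12, 18, 36.
Compute 28^d (mod 37) for the divisors d until we hit 1:
28^1 ≡ 28 (mod 37)
28^2 ≡ 7 (mod 37)
28^3 ≡ 11 (mod 37)
28^4 ≡ 12 (mod 37)
28^6 ≡ 10 (mod 37)
28^9 ≡ 36 (mod 37)
28^12 ≡ 26 (mod 37)
28^18 ≡ 1 (mod 37) ✓
So ord_37(28) = 18.

18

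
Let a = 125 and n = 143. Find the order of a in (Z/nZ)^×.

20

ord(125) | φ(143) = φ(11·13) = (11−1)·(13−1) = 10·12 = 120 = 2^3 · 3 · 5.
Divisors of 120: 1, 2, 3, 4, 5, 6, 8, 10, 12, 15, 20, 24, 30, 40, 60, 120.
Compute 125^d (mod 143) for the divisors d until we hit 1:
125^1 ≡ 125 (mod 143)
125^2 ≡ 38 (mod 143)
125^3 ≡ 31 (mod 143)
125^4 ≡ 14 (mod 143)
125^5 ≡ 34 (mod 143)
125^6 ≡ 103 (mod 143)
125^8 ≡ 53 (mod 143)
125^10 ≡ 12 (mod 143)
125^12 ≡ 27 (mod 143)
125^15 ≡ 122 (mod 143)
125^20 ≡ 1 (mod 143) ✓
So ord_143(125) = 20.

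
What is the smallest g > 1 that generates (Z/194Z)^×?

5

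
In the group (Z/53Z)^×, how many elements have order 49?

φ(53) = 53 − 1 = 52 = 2^2 · 13.
(Z/53Z)^× is cyclic (|G| = 52); a cyclic group of order m has exactly φ(d) elements of each order d | m, and none otherwise.
Since 49 ∤ 52, the count is 0.

0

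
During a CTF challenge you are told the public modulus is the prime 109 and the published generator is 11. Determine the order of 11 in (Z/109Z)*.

108

Since 11 ∈ (Z/109Z)^×, its order divides φ(109) = 109 − 1 = 108 = 2^2 · 3^3.
Divisors of 108: 1, 2, 3, 4, 6, 9, 12, 18, 27, 36, 54, 108.
Evaluate successive powers at the divisors of 108:
11^1 ≡ 11 (mod 109)
11^2 ≡ 12 (mod 109)
11^3 ≡ 23 (mod 109)
11^4 ≡ 35 (mod 109)
11^6 ≡ 93 (mod 109)
11^9 ≡ 68 (mod 109)
11^12 ≡ 38 (mod 109)
11^18 ≡ 46 (mod 109)
11^27 ≡ 76 (mod 109)
11^36 ≡ 45 (mod 109)
11^54 ≡ 108 (mod 109)
11^108 ≡ 1 (mod 109) ✓
Therefore the multiplicative order of 11 modulo 109 is 108.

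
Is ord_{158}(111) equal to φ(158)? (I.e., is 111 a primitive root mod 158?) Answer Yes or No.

No

φ(158) = φ(2)·φ(79) = 1·78 = 78 = 2 · 3 · 13.
111 is a primitive root mod 158 iff 111^(φ(158)/q) ≢ 1 for every prime q | φ(158), i.e. q ∈ {2, 3, 13}.
111^39 ≡ 1 (mod 158)  [q = 2: ≡ 1 ✗]
111^26 ≡ 55 (mod 158)  [q = 3: ≢ 1 ✓]
111^6 ≡ 131 (mod 158)  [q = 13: ≢ 1 ✓]
111^39 ≡ 1 shows ord(111) | 39, strictly less than φ(158); not a primitive root.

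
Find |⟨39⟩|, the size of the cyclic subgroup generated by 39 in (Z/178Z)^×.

11

ord(39) | φ(178) = φ(2)·φ(89) = 1·88 = 88 = 2^3 · 11.
Divisors of 88: 1, 2, 4, 8, 11, 22, 44, 88.
Test each divisor d:
39^1 ≡ 39 (mod 178)
39^2 ≡ 97 (mod 178)
39^4 ≡ 153 (mod 178)
39^8 ≡ 91 (mod 178)
39^11 ≡ 1 (mod 178) ✓
The smallest such exponent is 11, so the order of 39 is 11.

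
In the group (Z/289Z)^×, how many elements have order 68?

32

φ(289) = φ(17^2) = 17·(17−1) = 272 = 2^4 · 17.
Since (Z/289Z)^× is cyclic of order 272, the number of elements of order d is φ(d) when d | 272 and 0 otherwise.
68 = 2^2 · 17 divides 272, and φ(68) = 32.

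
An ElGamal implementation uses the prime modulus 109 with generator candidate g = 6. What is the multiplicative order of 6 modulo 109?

Since 6 ∈ (Z/109Z)^×, its order divides φ(109) = 109 − 1 = 108 = 2^2 · 3^3.
Divisors of 108: 1, 2, 3, 4, 6, 9, 12, 18, 27, 36, 54, 108.
Test each divisor d:
6^1 ≡ 6
6^2 ≡ 36
6^3 ≡ 107
6^4 ≡ 97
6^6 ≡ 4
6^9 ≡ 101
6^12 ≡ 16
6^18 ≡ 64
6^27 ≡ 33
6^36 ≡ 63
6^54 ≡ 108
6^108 ≡ 1
The smallest such exponent is 108, so the order of 6 is 108.

108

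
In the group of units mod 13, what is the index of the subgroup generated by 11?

1

By Lagrange's theorem, ord_13(11) divides φ(13) = 13 − 1 = 12 = 2^2 · 3.
Divisors of 12: 1, 2, 3, 4, 6, 12.
Evaluate successive powers at the divisors of 12:
11^1 ≡ 11 (mod 13)
11^2 ≡ 4 (mod 13)
11^3 ≡ 5 (mod 13)
11^4 ≡ 3 (mod 13)
11^6 ≡ 12 (mod 13)
11^12 ≡ 1 (mod 13) ✓
So ord_13(11) = 12, hence |⟨11⟩| = 12.
[(Z/13Z)^× : ⟨11⟩] = 12/12 = 1.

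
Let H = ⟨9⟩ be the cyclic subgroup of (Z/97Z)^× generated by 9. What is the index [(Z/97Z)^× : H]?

Since 9 ∈ (Z/97Z)^×, its order divides φ(97) = 97 − 1 = 96 = 2^5 · 3.
Divisors of 96: 1, 2, 3, 4, 6, 8, 12, 16, 24, 32, 48, 96.
Compute 9^d (mod 97) for the divisors d until we hit 1:
9^1 ≡ 9 (mod 97)
9^2 ≡ 81 (mod 97)
9^3 ≡ 50 (mod 97)
9^4 ≡ 62 (mod 97)
9^6 ≡ 75 (mod 97)
9^8 ≡ 61 (mod 97)
9^12 ≡ 96 (mod 97)
9^16 ≡ 35 (mod 97)
9^24 ≡ 1 (mod 97) ✓
Thus |⟨9⟩| = ord(9) = 24.
[(Z/97Z)^× : ⟨9⟩] = 96/24 = 4.

4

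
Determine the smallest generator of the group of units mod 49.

3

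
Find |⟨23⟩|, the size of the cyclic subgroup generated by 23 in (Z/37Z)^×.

ord(23) | φ(37) = 37 − 1 = 36 = 2^2 · 3^2.
Divisors of 36: 1, 2, 3, 4, 6, 9, 12, 18, 36.
Check 23^d mod 37 for each divisor in increasing order:
23^1 ≡ 23
23^2 ≡ 11
23^3 ≡ 31
23^4 ≡ 10
23^6 ≡ 36
23^9 ≡ 6
23^12 ≡ 1
Hence ord(23) = 12.

12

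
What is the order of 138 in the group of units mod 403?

60

Since 138 ∈ (Z/403Z)^×, its order divides φ(403) = φ(13·31) = (13−1)·(31−1) = 12·30 = 360 = 2^3 · 3^2 · 5.
Divisors of 360: 1, 2, 3, 4, 5, 6, 8, 9, 10, 12, 15, 18, 20, 24, 30, 36, 40, 45, 60, 72, 90, 120, 180, 360.
Compute 138^d (mod 403) for the divisors d until we hit 1:
138^1 ≡ 138 (mod 403)
138^2 ≡ 103 (mod 403)
138^3 ≡ 109 (mod 403)
138^4 ≡ 131 (mod 403)
138^5 ≡ 346 (mod 403)
138^6 ≡ 194 (mod 403)
138^8 ≡ 235 (mod 403)
138^9 ≡ 190 (mod 403)
138^10 ≡ 25 (mod 403)
138^12 ≡ 157 (mod 403)
138^15 ≡ 187 (mod 403)
138^18 ≡ 233 (mod 403)
138^20 ≡ 222 (mod 403)
138^24 ≡ 66 (mod 403)
138^30 ≡ 311 (mod 403)
138^36 ≡ 287 (mod 403)
138^40 ≡ 118 (mod 403)
138^45 ≡ 125 (mod 403)
138^60 ≡ 1 (mod 403) ✓
The smallest such exponent is 60, so the order of 138 is 60.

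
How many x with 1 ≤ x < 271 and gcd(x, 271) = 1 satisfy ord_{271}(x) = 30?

8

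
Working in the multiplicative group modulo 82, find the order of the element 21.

By Lagrange's theorem, ord_82(21) divides φ(82) = φ(2)·φ(41) = 1·40 = 40 = 2^3 · 5.
Divisors of 40: 1, 2, 4, 5, 8, 10, 20, 40.
Compute 21^d (mod 82) for the divisors d until we hit 1:
21^1 ≡ 21 (mod 82)
21^2 ≡ 31 (mod 82)
21^4 ≡ 59 (mod 82)
21^5 ≡ 9 (mod 82)
21^8 ≡ 37 (mod 82)
21^10 ≡ 81 (mod 82)
21^20 ≡ 1 (mod 82) ✓
Therefore the multiplicative order of 21 modulo 82 is 20.

20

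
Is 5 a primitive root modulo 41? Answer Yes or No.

φ(41) = 41 − 1 = 40 = 2^3 · 5.
Test 5^(40/q) mod 41 for each prime factor q of 40:
5^20 ≡ 1 (mod 41)  [q = 2: ≡ 1 ✗]
5^8 ≡ 18 (mod 41)  [q = 5: ≢ 1 ✓]
5^20 ≡ 1 shows ord(5) | 20, strictly less than φ(41); not a primitive root.

No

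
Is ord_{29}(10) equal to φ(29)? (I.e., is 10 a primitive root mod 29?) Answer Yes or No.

φ(29) = 29 − 1 = 28 = 2^2 · 7.
10 is a primitive root mod 29 iff 10^(φ(29)/q) ≢ 1 for every prime q | φ(29), i.e. q ∈ {2, 7}.
10^14 ≡ 28 (mod 29)  [q = 2: ≢ 1 ✓]
10^4 ≡ 24 (mod 29)  [q = 7: ≢ 1 ✓]
Every test exponent gives a nontrivial residue, hence 10 generates the full group.

Yes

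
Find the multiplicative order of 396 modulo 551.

ord(396) | φ(551) = φ(19·29) = (19−1)·(29−1) = 18·28 = 504 = 2^3 · 3^2 · 7.
Divisors of 504: 1, 2, 3, 4, 6, 7, 8, 9, 12, 14, 18, 21, 24, 28, 36, 42, 56, 63, 72, 84, 126, 168, 252, 504.
Evaluate successive powers at the divisors of 504:
396^1 ≡ 396 (mod 551)
396^2 ≡ 332 (mod 551)
396^3 ≡ 334 (mod 551)
396^4 ≡ 24 (mod 551)
396^6 ≡ 254 (mod 551)
396^7 ≡ 302 (mod 551)
396^8 ≡ 25 (mod 551)
396^9 ≡ 533 (mod 551)
396^12 ≡ 49 (mod 551)
396^14 ≡ 289 (mod 551)
396^18 ≡ 324 (mod 551)
396^21 ≡ 220 (mod 551)
396^24 ≡ 197 (mod 551)
396^28 ≡ 320 (mod 551)
396^36 ≡ 286 (mod 551)
396^42 ≡ 463 (mod 551)
396^56 ≡ 465 (mod 551)
396^63 ≡ 476 (mod 551)
396^72 ≡ 248 (mod 551)
396^84 ≡ 30 (mod 551)
396^126 ≡ 115 (mod 551)
396^168 ≡ 349 (mod 551)
396^252 ≡ 1 (mod 551) ✓
Therefore the multiplicative order of 396 modulo 551 is 252.

252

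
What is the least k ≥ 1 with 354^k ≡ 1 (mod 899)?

ord(354) | φ(899) = φ(29·31) = (29−1)·(31−1) = 28·30 = 840 = 2^3 · 3 · 5 · 7.
Divisors of 840: 1, 2, 3, 4, 5, 6, 7, 8, 10, 12, 14, 15, 20, 21, 24, 28, 30, 35, 40, 42, 56, 60, 70, 84, 105, 120, 140, 168, 210, 280, 420, 840.
Evaluate successive powers at the divisors of 840:
354^1 ≡ 354
354^2 ≡ 355
354^3 ≡ 709
354^4 ≡ 165
354^5 ≡ 874
354^6 ≡ 140
354^7 ≡ 115
354^8 ≡ 255
354^10 ≡ 625
354^12 ≡ 721
354^14 ≡ 639
354^15 ≡ 557
354^20 ≡ 459
354^21 ≡ 666
354^24 ≡ 219
354^28 ≡ 175
354^30 ≡ 94
354^35 ≡ 347
354^40 ≡ 315
354^42 ≡ 349
354^56 ≡ 59
354^60 ≡ 745
354^70 ≡ 842
354^84 ≡ 436
354^105 ≡ 898
354^120 ≡ 342
354^140 ≡ 552
354^168 ≡ 407
354^210 ≡ 1
So ord_899(354) = 210.

210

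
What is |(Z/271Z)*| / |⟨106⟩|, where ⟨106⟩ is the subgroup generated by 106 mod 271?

30

By Lagrange's theorem, ord_271(106) divides φ(271) = 271 − 1 = 270 = 2 · 3^3 · 5.
Divisors of 270: 1, 2, 3, 5, 6, 9, 10, 15, 18, 27, 30, 45, 54, 90, 135, 270.
Compute 106^d (mod 271) for the divisors d until we hit 1:
106^1 ≡ 106 (mod 271)
106^2 ≡ 125 (mod 271)
106^3 ≡ 242 (mod 271)
106^5 ≡ 169 (mod 271)
106^6 ≡ 28 (mod 271)
106^9 ≡ 1 (mod 271) ✓
So ord_271(106) = 9, hence |⟨106⟩| = 9.
Index = |(Z/271Z)^×| / |⟨106⟩| = 270 / 9 = 30.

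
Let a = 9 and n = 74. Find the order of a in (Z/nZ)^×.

9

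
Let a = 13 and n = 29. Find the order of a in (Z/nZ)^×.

By Lagrange's theorem, ord_29(13) divides φ(29) = 29 − 1 = 28 = 2^2 · 7.
Divisors of 28: 1, 2, 4, 7, 14, 28.
Compute 13^d (mod 29) for the divisors d until we hit 1:
13^1 ≡ 13 (mod 29)
13^2 ≡ 24 (mod 29)
13^4 ≡ 25 (mod 29)
13^7 ≡ 28 (mod 29)
13^14 ≡ 1 (mod 29) ✓
So ord_29(13) = 14.

14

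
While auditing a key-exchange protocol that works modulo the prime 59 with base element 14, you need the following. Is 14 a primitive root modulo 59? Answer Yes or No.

φ(59) = 59 − 1 = 58 = 2 · 29.
It suffices to check that the order of 14 is not a proper divisor of 58: compute 14^(58/q) for q ∈ {2, 29}.
14^29 ≡ 58 (mod 59)  [q = 2: ≢ 1 ✓]
14^2 ≡ 19 (mod 59)  [q = 29: ≢ 1 ✓]
Every test exponent gives a nontrivial residue, hence 14 generates the full group.

Yes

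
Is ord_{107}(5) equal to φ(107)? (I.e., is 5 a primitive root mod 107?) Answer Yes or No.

Yes

φ(107) = 107 − 1 = 106 = 2 · 53.
5 is a primitive root mod 107 iff 5^(φ(107)/q) ≢ 1 for every prime q | φ(107), i.e. q ∈ {2, 53}.
5^53 ≡ 106 (mod 107)  [q = 2: ≢ 1 ✓]
5^2 ≡ 25 (mod 107)  [q = 53: ≢ 1 ✓]
Every test exponent gives a nontrivial residue, hence 5 generates the full group.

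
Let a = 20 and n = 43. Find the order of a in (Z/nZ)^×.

ord(20) | φ(43) = 43 − 1 = 42 = 2 · 3 · 7.
Divisors of 42: 1, 2, 3, 6, 7, 14, 21, 42.
Test each divisor d:
20^1 ≡ 20 (mod 43)
20^2 ≡ 13 (mod 43)
20^3 ≡ 2 (mod 43)
20^6 ≡ 4 (mod 43)
20^7 ≡ 37 (mod 43)
20^14 ≡ 36 (mod 43)
20^21 ≡ 42 (mod 43)
20^42 ≡ 1 (mod 43) ✓
So ord_43(20) = 42.

42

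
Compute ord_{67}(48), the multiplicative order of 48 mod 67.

66

Since 48 ∈ (Z/67Z)^×, its order divides φ(67) = 67 − 1 = 66 = 2 · 3 · 11.
Divisors of 66: 1, 2, 3, 6, 11, 22, 33, 66.
Check 48^d mod 67 for each divisor in increasing order:
48^1 ≡ 48
48^2 ≡ 26
48^3 ≡ 42
48^6 ≡ 22
48^11 ≡ 38
48^22 ≡ 37
48^33 ≡ 66
48^66 ≡ 1
Hence ord(48) = 66.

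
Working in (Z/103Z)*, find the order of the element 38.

Since 38 ∈ (Z/103Z)^×, its order divides φ(103) = 103 − 1 = 102 = 2 · 3 · 17.
Divisors of 102: 1, 2, 3, 6, 17, 34, 51, 102.
Check 38^d mod 103 for each divisor in increasing order:
38^1 ≡ 38 (mod 103)
38^2 ≡ 2 (mod 103)
38^3 ≡ 76 (mod 103)
38^6 ≡ 8 (mod 103)
38^17 ≡ 46 (mod 103)
38^34 ≡ 56 (mod 103)
38^51 ≡ 1 (mod 103) ✓
The smallest such exponent is 51, so the order of 38 is 51.

51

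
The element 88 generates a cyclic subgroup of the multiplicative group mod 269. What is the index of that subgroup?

Since 88 ∈ (Z/269Z)^×, its order divides φ(269) = 269 − 1 = 268 = 2^2 · 67.
Divisors of 268: 1, 2, 4, 67, 134, 268.
Check 88^d mod 269 for each divisor in increasing order:
88^1 ≡ 88 (mod 269)
88^2 ≡ 212 (mod 269)
88^4 ≡ 21 (mod 269)
88^67 ≡ 187 (mod 269)
88^134 ≡ 268 (mod 269)
88^268 ≡ 1 (mod 269) ✓
The order of 88 is 268, so the subgroup it generates has 268 elements.
The index is φ(269) / ord(88) = 268 / 268 = 1.

1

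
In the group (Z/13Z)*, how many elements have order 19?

0

φ(13) = 13 − 1 = 12 = 2^2 · 3.
In a cyclic group of order 12, there are φ(d) elements of order d for each divisor d of 12, and zero for non-divisors.
Here 12 is not a multiple of 19, so there are no elements of order 19.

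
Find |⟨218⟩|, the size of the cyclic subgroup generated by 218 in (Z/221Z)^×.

By Lagrange's theorem, ord_221(218) divides φ(221) = φ(13·17) = (13−1)·(17−1) = 12·16 = 192 = 2^6 · 3.
Divisors of 192: 1, 2, 3, 4, 6, 8, 12, 16, 24, 32, 48, 64, 96, 192.
Compute 218^d (mod 221) for the divisors d until we hit 1:
218^1 ≡ 218
218^2 ≡ 9
218^3 ≡ 194
218^4 ≡ 81
218^6 ≡ 66
218^8 ≡ 152
218^12 ≡ 157
218^16 ≡ 120
218^24 ≡ 118
218^32 ≡ 35
218^48 ≡ 1
Therefore the multiplicative order of 218 modulo 221 is 48.

48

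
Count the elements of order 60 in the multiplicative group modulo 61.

16

φ(61) = 61 − 1 = 60 = 2^2 · 3 · 5.
In a cyclic group of order 60, there are φ(d) elements of order d for each divisor d of 60, and zero for non-divisors.
60 = 2^2 · 3 · 5 divides 60, and φ(60) = 16.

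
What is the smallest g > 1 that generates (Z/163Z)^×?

2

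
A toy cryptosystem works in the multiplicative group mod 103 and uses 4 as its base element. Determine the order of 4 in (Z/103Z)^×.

51

The order of 4 must divide φ(103) = 103 − 1 = 102 = 2 · 3 · 17.
Divisors of 102: 1, 2, 3, 6, 17, 34, 51, 102.
Evaluate successive powers at the divisors of 102:
4^1 ≡ 4
4^2 ≡ 16
4^3 ≡ 64
4^6 ≡ 79
4^17 ≡ 46
4^34 ≡ 56
4^51 ≡ 1
So ord_103(4) = 51.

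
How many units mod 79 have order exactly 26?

12

φ(79) = 79 − 1 = 78 = 2 · 3 · 13.
Since (Z/79Z)^× is cyclic of order 78, the number of elements of order d is φ(d) when d | 78 and 0 otherwise.
26 = 2 · 13 divides 78, and φ(26) = 12.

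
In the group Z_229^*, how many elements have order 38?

18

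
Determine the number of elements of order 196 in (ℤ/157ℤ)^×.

0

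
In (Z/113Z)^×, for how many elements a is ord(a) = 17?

0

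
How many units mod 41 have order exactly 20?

φ(41) = 41 − 1 = 40 = 2^3 · 5.
In a cyclic group of order 40, there are φ(d) elements of order d for each divisor d of 40, and zero for non-divisors.
20 = 2^2 · 5 divides 40, and φ(20) = 8.

8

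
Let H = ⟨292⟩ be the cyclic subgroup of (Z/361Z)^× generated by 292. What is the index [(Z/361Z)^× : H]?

114

The order of 292 must divide φ(361) = φ(19^2) = 19·(19−1) = 342 = 2 · 3^2 · 19.
Divisors of 342: 1, 2, 3, 6, 9, 18, 19, 38, 57, 114, 171, 342.
Compute 292^d (mod 361) for the divisors d until we hit 1:
292^1 ≡ 292
292^2 ≡ 68
292^3 ≡ 1
Thus |⟨292⟩| = ord(292) = 3.
Index = |(Z/361Z)^×| / |⟨292⟩| = 342 / 3 = 114.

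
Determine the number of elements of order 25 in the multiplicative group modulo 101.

φ(101) = 101 − 1 = 100 = 2^2 · 5^2.
(Z/101Z)^× is cyclic (|G| = 100); a cyclic group of order m has exactly φ(d) elements of each order d | m, and none otherwise.
25 = 5^2 divides 100, and φ(25) = 20.

20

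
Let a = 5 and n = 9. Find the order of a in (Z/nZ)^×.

6

By Lagrange's theorem, ord_9(5) divides φ(9) = φ(3^2) = 3·(3−1) = 6 = 2 · 3.
Divisors of 6: 1, 2, 3, 6.
Evaluate successive powers at the divisors of 6:
5^1 ≡ 5 (mod 9)
5^2 ≡ 7 (mod 9)
5^3 ≡ 8 (mod 9)
5^6 ≡ 1 (mod 9) ✓
Hence ord(5) = 6.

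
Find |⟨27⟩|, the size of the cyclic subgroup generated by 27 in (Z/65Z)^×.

4

Since 27 ∈ (Z/65Z)^×, its order divides φ(65) = φ(5·13) = (5−1)·(13−1) = 4·12 = 48 = 2^4 · 3.
Divisors of 48: 1, 2, 3, 4, 6, 8, 12, 16, 24, 48.
Compute 27^d (mod 65) for the divisors d until we hit 1:
27^1 ≡ 27 (mod 65)
27^2 ≡ 14 (mod 65)
27^3 ≡ 53 (mod 65)
27^4 ≡ 1 (mod 65) ✓
So ord_65(27) = 4.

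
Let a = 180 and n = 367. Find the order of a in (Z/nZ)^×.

366

ord(180) | φ(367) = 367 − 1 = 366 = 2 · 3 · 61.
Divisors of 366: 1, 2, 3, 6, 61, 122, 183, 366.
Compute 180^d (mod 367) for the divisors d until we hit 1:
180^1 ≡ 180 (mod 367)
180^2 ≡ 104 (mod 367)
180^3 ≡ 3 (mod 367)
180^6 ≡ 9 (mod 367)
180^61 ≡ 84 (mod 367)
180^122 ≡ 83 (mod 367)
180^183 ≡ 366 (mod 367)
180^366 ≡ 1 (mod 367) ✓
Therefore the multiplicative order of 180 modulo 367 is 366.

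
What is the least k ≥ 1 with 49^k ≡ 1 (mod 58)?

7

By Lagrange's theorem, ord_58(49) divides φ(58) = φ(2)·φ(29) = 1·28 = 28 = 2^2 · 7.
Divisors of 28: 1, 2, 4, 7, 14, 28.
Check 49^d mod 58 for each divisor in increasing order:
49^1 ≡ 49 (mod 58)
49^2 ≡ 23 (mod 58)
49^4 ≡ 7 (mod 58)
49^7 ≡ 1 (mod 58) ✓
The smallest such exponent is 7, so the order of 49 is 7.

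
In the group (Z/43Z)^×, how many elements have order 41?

0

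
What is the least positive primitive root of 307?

5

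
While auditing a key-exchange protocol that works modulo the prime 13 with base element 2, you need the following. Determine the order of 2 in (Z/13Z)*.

ord(2) | φ(13) = 13 − 1 = 12 = 2^2 · 3.
Divisors of 12: 1, 2, 3, 4, 6, 12.
Check 2^d mod 13 for each divisor in increasing order:
2^1 ≡ 2 (mod 13)
2^2 ≡ 4 (mod 13)
2^3 ≡ 8 (mod 13)
2^4 ≡ 3 (mod 13)
2^6 ≡ 12 (mod 13)
2^12 ≡ 1 (mod 13) ✓
The smallest such exponent is 12, so the order of 2 is 12.

12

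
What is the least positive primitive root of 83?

2

φ(83) = 83 − 1 = 82 = 2 · 41.
Test candidates g = 2, 3, … against the prime factors q ∈ {2, 41} of φ(83): g is a generator iff g^(82/q) ≢ 1 for every such q.
g = 2: 2^41 ≡ 82; 2^2 ≡ 4 — none is 1, so 2 is a primitive root.
The smallest primitive root modulo 83 is 2.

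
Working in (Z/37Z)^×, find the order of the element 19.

36

The order of 19 must divide φ(37) = 37 − 1 = 36 = 2^2 · 3^2.
Divisors of 36: 1, 2, 3, 4, 6, 9, 12, 18, 36.
Test each divisor d:
19^1 ≡ 19 (mod 37)
19^2 ≡ 28 (mod 37)
19^3 ≡ 14 (mod 37)
19^4 ≡ 7 (mod 37)
19^6 ≡ 11 (mod 37)
19^9 ≡ 6 (mod 37)
19^12 ≡ 10 (mod 37)
19^18 ≡ 36 (mod 37)
19^36 ≡ 1 (mod 37) ✓
The smallest such exponent is 36, so the order of 19 is 36.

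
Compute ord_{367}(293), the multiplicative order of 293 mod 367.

122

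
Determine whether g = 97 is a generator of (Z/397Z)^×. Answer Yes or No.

No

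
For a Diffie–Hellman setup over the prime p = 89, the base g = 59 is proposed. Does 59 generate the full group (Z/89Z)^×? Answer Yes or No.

Yes

φ(89) = 89 − 1 = 88 = 2^3 · 11.
Test 59^(88/q) mod 89 for each prime factor q of 88:
59^44 ≡ 88 (mod 89)  [q = 2: ≢ 1 ✓]
59^8 ≡ 32 (mod 89)  [q = 11: ≢ 1 ✓]
All checks pass, so 59 has order 88 and is a primitive root modulo 89.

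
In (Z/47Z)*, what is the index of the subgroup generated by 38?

1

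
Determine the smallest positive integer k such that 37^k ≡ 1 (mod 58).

By Lagrange's theorem, ord_58(37) divides φ(58) = φ(2)·φ(29) = 1·28 = 28 = 2^2 · 7.
Divisors of 28: 1, 2, 4, 7, 14, 28.
Test each divisor d:
37^1 ≡ 37 (mod 58)
37^2 ≡ 35 (mod 58)
37^4 ≡ 7 (mod 58)
37^7 ≡ 17 (mod 58)
37^14 ≡ 57 (mod 58)
37^28 ≡ 1 (mod 58) ✓
Therefore the multiplicative order of 37 modulo 58 is 28.

28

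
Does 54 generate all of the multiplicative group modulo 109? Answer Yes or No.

No

φ(109) = 109 − 1 = 108 = 2^2 · 3^3.
54 is a primitive root mod 109 iff 54^(φ(109)/q) ≢ 1 for every prime q | φ(109), i.e. q ∈ {2, 3}.
54^54 ≡ 108 (mod 109)  [q = 2: ≢ 1 ✓]
54^36 ≡ 1 (mod 109)  [q = 3: ≡ 1 ✗]
Since 54^36 ≡ 1, the order of 54 divides 36 < 108, so 54 is not a primitive root.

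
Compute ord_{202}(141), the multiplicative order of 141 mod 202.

The order of 141 must divide φ(202) = φ(2)·φ(101) = 1·100 = 100 = 2^2 · 5^2.
Divisors of 100: 1, 2, 4, 5, 10, 20, 25, 50, 100.
Check 141^d mod 202 for each divisor in increasing order:
141^1 ≡ 141 (mod 202)
141^2 ≡ 85 (mod 202)
141^4 ≡ 155 (mod 202)
141^5 ≡ 39 (mod 202)
141^10 ≡ 107 (mod 202)
141^20 ≡ 137 (mod 202)
141^25 ≡ 91 (mod 202)
141^50 ≡ 201 (mod 202)
141^100 ≡ 1 (mod 202) ✓
So ord_202(141) = 100.

100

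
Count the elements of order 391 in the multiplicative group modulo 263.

0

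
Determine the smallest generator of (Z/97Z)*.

5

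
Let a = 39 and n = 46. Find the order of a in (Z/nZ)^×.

11

By Lagrange's theorem, ord_46(39) divides φ(46) = φ(2)·φ(23) = 1·22 = 22 = 2 · 11.
Divisors of 22: 1, 2, 11, 22.
Check 39^d mod 46 for each divisor in increasing order:
39^1 ≡ 39 (mod 46)
39^2 ≡ 3 (mod 46)
39^11 ≡ 1 (mod 46) ✓
So ord_46(39) = 11.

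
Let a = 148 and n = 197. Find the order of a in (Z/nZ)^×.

ord(148) | φ(197) = 197 − 1 = 196 = 2^2 · 7^2.
Divisors of 196: 1, 2, 4, 7, 14, 28, 49, 98, 196.
Test each divisor d:
148^1 ≡ 148 (mod 197)
148^2 ≡ 37 (mod 197)
148^4 ≡ 187 (mod 197)
148^7 ≡ 6 (mod 197)
148^14 ≡ 36 (mod 197)
148^28 ≡ 114 (mod 197)
148^49 ≡ 196 (mod 197)
148^98 ≡ 1 (mod 197) ✓
So ord_197(148) = 98.

98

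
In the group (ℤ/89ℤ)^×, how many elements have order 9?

0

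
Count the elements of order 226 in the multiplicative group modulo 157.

0

φ(157) = 157 − 1 = 156 = 2^2 · 3 · 13.
(Z/157Z)^× is cyclic (|G| = 156); a cyclic group of order m has exactly φ(d) elements of each order d | m, and none otherwise.
Since 226 ∤ 156, the count is 0.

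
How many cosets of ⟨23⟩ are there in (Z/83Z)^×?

By Lagrange's theorem, ord_83(23) divides φ(83) = 83 − 1 = 82 = 2 · 41.
Divisors of 82: 1, 2, 41, 82.
Evaluate successive powers at the divisors of 82:
23^1 ≡ 23
23^2 ≡ 31
23^41 ≡ 1
Thus |⟨23⟩| = ord(23) = 41.
Index = |(Z/83Z)^×| / |⟨23⟩| = 82 / 41 = 2.

2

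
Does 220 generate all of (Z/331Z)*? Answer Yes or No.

φ(331) = 331 − 1 = 330 = 2 · 3 · 5 · 11.
An element g generates (Z/331Z)^× iff g^(330/q) ≢ 1 (mod 331) for each prime q ∈ {2, 3, 5, 11}.
220^165 ≡ 330 (mod 331)  [q = 2: ≢ 1 ✓]
220^110 ≡ 1 (mod 331)  [q = 3: ≡ 1 ✗]
220^66 ≡ 1 (mod 331)  [q = 5: ≡ 1 ✗]
220^30 ≡ 293 (mod 331)  [q = 11: ≢ 1 ✓]
Since 220^110 ≡ 1, the order of 220 divides 110 < 330, so 220 is not a primitive root.

No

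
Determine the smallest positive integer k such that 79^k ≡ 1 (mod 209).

90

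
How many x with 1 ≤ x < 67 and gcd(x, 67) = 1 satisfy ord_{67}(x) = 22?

10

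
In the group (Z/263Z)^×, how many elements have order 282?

φ(263) = 263 − 1 = 262 = 2 · 131.
(Z/263Z)^× is cyclic (|G| = 262); a cyclic group of order m has exactly φ(d) elements of each order d | m, and none otherwise.
Since 282 ∤ 262, the count is 0.

0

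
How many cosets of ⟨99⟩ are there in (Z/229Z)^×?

The order of 99 must divide φ(229) = 229 − 1 = 228 = 2^2 · 3 · 19.
Divisors of 228: 1, 2, 3, 4, 6, 12, 19, 38, 57, 76, 114, 228.
Check 99^d mod 229 for each divisor in increasing order:
99^1 ≡ 99 (mod 229)
99^2 ≡ 183 (mod 229)
99^3 ≡ 26 (mod 229)
99^4 ≡ 55 (mod 229)
99^6 ≡ 218 (mod 229)
99^12 ≡ 121 (mod 229)
99^19 ≡ 135 (mod 229)
99^38 ≡ 134 (mod 229)
99^57 ≡ 228 (mod 229)
99^76 ≡ 94 (mod 229)
99^114 ≡ 1 (mod 229) ✓
So ord_229(99) = 114, hence |⟨99⟩| = 114.
Index = |(Z/229Z)^×| / |⟨99⟩| = 228 / 114 = 2.

2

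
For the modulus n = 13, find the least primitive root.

2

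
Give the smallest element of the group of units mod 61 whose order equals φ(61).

2

φ(61) = 61 − 1 = 60 = 2^2 · 3 · 5.
Test candidates g = 2, 3, … against the prime factors q ∈ {2, 3, 5} of φ(61): g is a generator iff g^(60/q) ≢ 1 for every such q.
g = 2: 2^30 ≡ 60; 2^20 ≡ 47; 2^12 ≡ 9 — none is 1, so 2 is a primitive root.
Hence the least primitive root of 61 is 2.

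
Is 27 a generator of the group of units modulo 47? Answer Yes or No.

No

φ(47) = 47 − 1 = 46 = 2 · 23.
Test 27^(46/q) mod 47 for each prime factor q of 46:
27^23 ≡ 1 (mod 47)  [q = 2: ≡ 1 ✗]
27^2 ≡ 24 (mod 47)  [q = 23: ≢ 1 ✓]
The check at q = 2 fails, so 27 generates a proper subgroup.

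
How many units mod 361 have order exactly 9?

φ(361) = φ(19^2) = 19·(19−1) = 342 = 2 · 3^2 · 19.
Since (Z/361Z)^× is cyclic of order 342, the number of elements of order d is φ(d) when d | 342 and 0 otherwise.
9 = 3^2 divides 342, and φ(9) = 6.

6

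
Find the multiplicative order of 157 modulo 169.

The order of 157 must divide φ(169) = φ(13^2) = 13·(13−1) = 156 = 2^2 · 3 · 13.
Divisors of 156: 1, 2, 3, 4, 6, 12, 13, 26, 39, 52, 78, 156.
Evaluate successive powers at the divisors of 156:
157^1 ≡ 157 (mod 169)
157^2 ≡ 144 (mod 169)
157^3 ≡ 131 (mod 169)
157^4 ≡ 118 (mod 169)
157^6 ≡ 92 (mod 169)
157^12 ≡ 14 (mod 169)
157^13 ≡ 1 (mod 169) ✓
So ord_169(157) = 13.

13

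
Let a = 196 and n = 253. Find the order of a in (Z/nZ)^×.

55

ord(196) | φ(253) = φ(11·23) = (11−1)·(23−1) = 10·22 = 220 = 2^2 · 5 · 11.
Divisors of 220: 1, 2, 4, 5, 10, 11, 20, 22, 44, 55, 110, 220.
Check 196^d mod 253 for each divisor in increasing order:
196^1 ≡ 196 (mod 253)
196^2 ≡ 213 (mod 253)
196^4 ≡ 82 (mod 253)
196^5 ≡ 133 (mod 253)
196^10 ≡ 232 (mod 253)
196^11 ≡ 185 (mod 253)
196^20 ≡ 188 (mod 253)
196^22 ≡ 70 (mod 253)
196^44 ≡ 93 (mod 253)
196^55 ≡ 1 (mod 253) ✓
The smallest such exponent is 55, so the order of 196 is 55.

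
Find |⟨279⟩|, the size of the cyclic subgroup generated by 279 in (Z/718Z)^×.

358

ord(279) | φ(718) = φ(2)·φ(359) = 1·358 = 358 = 2 · 179.
Divisors of 358: 1, 2, 179, 358.
Evaluate successive powers at the divisors of 358:
279^1 ≡ 279 (mod 718)
279^2 ≡ 297 (mod 718)
279^179 ≡ 717 (mod 718)
279^358 ≡ 1 (mod 718) ✓
So ord_718(279) = 358.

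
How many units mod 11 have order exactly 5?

4

φ(11) = 11 − 1 = 10 = 2 · 5.
In a cyclic group of order 10, there are φ(d) elements of order d for each divisor d of 10, and zero for non-divisors.
5 | 10, and φ(5) = 5 − 1 = 4.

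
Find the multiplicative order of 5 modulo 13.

ord(5) | φ(13) = 13 − 1 = 12 = 2^2 · 3.
Divisors of 12: 1, 2, 3, 4, 6, 12.
Test each divisor d:
5^1 ≡ 5 (mod 13)
5^2 ≡ 12 (mod 13)
5^3 ≡ 8 (mod 13)
5^4 ≡ 1 (mod 13) ✓
Hence ord(5) = 4.

4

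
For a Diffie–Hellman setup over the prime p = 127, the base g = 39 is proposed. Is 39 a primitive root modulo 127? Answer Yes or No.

φ(127) = 127 − 1 = 126 = 2 · 3^2 · 7.
Test 39^(126/q) mod 127 for each prime factor q of 126:
39^63 ≡ 126 (mod 127)  [q = 2: ≢ 1 ✓]
39^42 ≡ 19 (mod 127)  [q = 3: ≢ 1 ✓]
39^18 ≡ 2 (mod 127)  [q = 7: ≢ 1 ✓]
All checks pass, so 39 has order 126 and is a primitive root modulo 127.

Yes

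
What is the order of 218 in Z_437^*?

ord(218) | φ(437) = φ(19·23) = (19−1)·(23−1) = 18·22 = 396 = 2^2 · 3^2 · 11.
Divisors of 396: 1, 2, 3, 4, 6, 9, 11, 12, 18, 22, 33, 36, 44, 66, 99, 132, 198, 396.
Check 218^d mod 437 for each divisor in increasing order:
218^1 ≡ 218 (mod 437)
218^2 ≡ 328 (mod 437)
218^3 ≡ 273 (mod 437)
218^4 ≡ 82 (mod 437)
218^6 ≡ 239 (mod 437)
218^9 ≡ 134 (mod 437)
218^11 ≡ 252 (mod 437)
218^12 ≡ 311 (mod 437)
218^18 ≡ 39 (mod 437)
218^22 ≡ 139 (mod 437)
218^33 ≡ 68 (mod 437)
218^36 ≡ 210 (mod 437)
218^44 ≡ 93 (mod 437)
218^66 ≡ 254 (mod 437)
218^99 ≡ 229 (mod 437)
218^132 ≡ 277 (mod 437)
218^198 ≡ 1 (mod 437) ✓
So ord_437(218) = 198.

198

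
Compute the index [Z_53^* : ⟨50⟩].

1

By Lagrange's theorem, ord_53(50) divides φ(53) = 53 − 1 = 52 = 2^2 · 13.
Divisors of 52: 1, 2, 4, 13, 26, 52.
Check 50^d mod 53 for each divisor in increasing order:
50^1 ≡ 50 (mod 53)
50^2 ≡ 9 (mod 53)
50^4 ≡ 28 (mod 53)
50^13 ≡ 23 (mod 53)
50^26 ≡ 52 (mod 53)
50^52 ≡ 1 (mod 53) ✓
Thus |⟨50⟩| = ord(50) = 52.
[(Z/53Z)^× : ⟨50⟩] = 52/52 = 1.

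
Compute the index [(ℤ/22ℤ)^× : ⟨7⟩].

The order of 7 must divide φ(22) = φ(2)·φ(11) = 1·10 = 10 = 2 · 5.
Divisors of 10: 1, 2, 5, 10.
Compute 7^d (mod 22) for the divisors d until we hit 1:
7^1 ≡ 7 (mod 22)
7^2 ≡ 5 (mod 22)
7^5 ≡ 21 (mod 22)
7^10 ≡ 1 (mod 22) ✓
The order of 7 is 10, so the subgroup it generates has 10 elements.
[(Z/22Z)^× : ⟨7⟩] = 10/10 = 1.

1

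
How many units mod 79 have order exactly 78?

φ(79) = 79 − 1 = 78 = 2 · 3 · 13.
In a cyclic group of order 78, there are φ(d) elements of order d for each divisor d of 78, and zero for non-divisors.
78 = 2 · 3 · 13 divides 78, and φ(78) = 24.

24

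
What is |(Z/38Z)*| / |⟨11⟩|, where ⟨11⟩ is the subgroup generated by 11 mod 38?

6

ord(11) | φ(38) = φ(2)·φ(19) = 1·18 = 18 = 2 · 3^2.
Divisors of 18: 1, 2, 3, 6, 9, 18.
Check 11^d mod 38 for each divisor in increasing order:
11^1 ≡ 11 (mod 38)
11^2 ≡ 7 (mod 38)
11^3 ≡ 1 (mod 38) ✓
The order of 11 is 3, so the subgroup it generates has 3 elements.
The index is φ(38) / ord(11) = 18 / 3 = 6.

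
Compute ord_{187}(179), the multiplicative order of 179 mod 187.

40

Since 179 ∈ (Z/187Z)^×, its order divides φ(187) = φ(11·17) = (11−1)·(17−1) = 10·16 = 160 = 2^5 · 5.
Divisors of 160: 1, 2, 4, 5, 8, 10, 16, 20, 32, 40, 80, 160.
Compute 179^d (mod 187) for the divisors d until we hit 1:
179^1 ≡ 179 (mod 187)
179^2 ≡ 64 (mod 187)
179^4 ≡ 169 (mod 187)
179^5 ≡ 144 (mod 187)
179^8 ≡ 137 (mod 187)
179^10 ≡ 166 (mod 187)
179^16 ≡ 69 (mod 187)
179^20 ≡ 67 (mod 187)
179^32 ≡ 86 (mod 187)
179^40 ≡ 1 (mod 187) ✓
The smallest such exponent is 40, so the order of 179 is 40.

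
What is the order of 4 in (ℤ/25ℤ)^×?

By Lagrange's theorem, ord_25(4) divides φ(25) = φ(5^2) = 5·(5−1) = 20 = 2^2 · 5.
Divisors of 20: 1, 2, 4, 5, 10, 20.
Evaluate successive powers at the divisors of 20:
4^1 ≡ 4 (mod 25)
4^2 ≡ 16 (mod 25)
4^4 ≡ 6 (mod 25)
4^5 ≡ 24 (mod 25)
4^10 ≡ 1 (mod 25) ✓
Therefore the multiplicative order of 4 modulo 25 is 10.

10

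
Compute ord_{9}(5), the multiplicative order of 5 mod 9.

Since 5 ∈ (Z/9Z)^×, its order divides φ(9) = φ(3^2) = 3·(3−1) = 6 = 2 · 3.
Divisors of 6: 1, 2, 3, 6.
Evaluate successive powers at the divisors of 6:
5^1 ≡ 5
5^2 ≡ 7
5^3 ≡ 8
5^6 ≡ 1
Therefore the multiplicative order of 5 modulo 9 is 6.

6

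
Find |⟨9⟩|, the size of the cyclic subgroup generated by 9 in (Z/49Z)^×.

21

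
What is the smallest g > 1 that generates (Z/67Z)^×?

2

φ(67) = 67 − 1 = 66 = 2 · 3 · 11.
g is a primitive root iff g^(66/q) ≢ 1 (mod 67) for each prime q ∈ {2, 3, 11}.
g = 2: 2^33 ≡ 66; 2^22 ≡ 37; 2^6 ≡ 64 — none is 1, so 2 is a primitive root.
So 2 is the smallest generator of (Z/67Z)^×.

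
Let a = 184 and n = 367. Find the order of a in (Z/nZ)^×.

183

ord(184) | φ(367) = 367 − 1 = 366 = 2 · 3 · 61.
Divisors of 366: 1, 2, 3, 6, 61, 122, 183, 366.
Evaluate successive powers at the divisors of 366:
184^1 ≡ 184
184^2 ≡ 92
184^3 ≡ 46
184^6 ≡ 281
184^61 ≡ 283
184^122 ≡ 83
184^183 ≡ 1
Hence ord(184) = 183.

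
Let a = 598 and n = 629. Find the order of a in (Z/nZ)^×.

16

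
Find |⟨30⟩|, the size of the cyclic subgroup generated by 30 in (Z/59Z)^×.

By Lagrange's theorem, ord_59(30) divides φ(59) = 59 − 1 = 58 = 2 · 29.
Divisors of 58: 1, 2, 29, 58.
Check 30^d mod 59 for each divisor in increasing order:
30^1 ≡ 30
30^2 ≡ 15
30^29 ≡ 58
30^58 ≡ 1
Hence ord(30) = 58.

58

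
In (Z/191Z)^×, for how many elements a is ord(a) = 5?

4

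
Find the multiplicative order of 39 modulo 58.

28

The order of 39 must divide φ(58) = φ(2)·φ(29) = 1·28 = 28 = 2^2 · 7.
Divisors of 28: 1, 2, 4, 7, 14, 28.
Evaluate successive powers at the divisors of 28:
39^1 ≡ 39 (mod 58)
39^2 ≡ 13 (mod 58)
39^4 ≡ 53 (mod 58)
39^7 ≡ 17 (mod 58)
39^14 ≡ 57 (mod 58)
39^28 ≡ 1 (mod 58) ✓
So ord_58(39) = 28.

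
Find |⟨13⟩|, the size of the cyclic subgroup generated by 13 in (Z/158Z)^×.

39

The order of 13 must divide φ(158) = φ(2)·φ(79) = 1·78 = 78 = 2 · 3 · 13.
Divisors of 78: 1, 2, 3, 6, 13, 26, 39, 78.
Check 13^d mod 158 for each divisor in increasing order:
13^1 ≡ 13
13^2 ≡ 11
13^3 ≡ 143
13^6 ≡ 67
13^13 ≡ 55
13^26 ≡ 23
13^39 ≡ 1
The smallest such exponent is 39, so the order of 13 is 39.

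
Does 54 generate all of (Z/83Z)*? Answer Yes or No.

φ(83) = 83 − 1 = 82 = 2 · 41.
An element g generates (Z/83Z)^× iff g^(82/q) ≢ 1 (mod 83) for each prime q ∈ {2, 41}.
54^41 ≡ 82 (mod 83)  [q = 2: ≢ 1 ✓]
54^2 ≡ 11 (mod 83)  [q = 41: ≢ 1 ✓]
None equal 1, so ord_83(54) = 82: 54 is a primitive root.

Yes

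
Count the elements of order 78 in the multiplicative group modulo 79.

φ(79) = 79 − 1 = 78 = 2 · 3 · 13.
(Z/79Z)^× is cyclic (|G| = 78); a cyclic group of order m has exactly φ(d) elements of each order d | m, and none otherwise.
78 = 2 · 3 · 13 divides 78, and φ(78) = 24.

24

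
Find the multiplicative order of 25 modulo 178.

22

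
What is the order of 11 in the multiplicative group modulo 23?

22

The order of 11 must divide φ(23) = 23 − 1 = 22 = 2 · 11.
Divisors of 22: 1, 2, 11, 22.
Test each divisor d:
11^1 ≡ 11 (mod 23)
11^2 ≡ 6 (mod 23)
11^11 ≡ 22 (mod 23)
11^22 ≡ 1 (mod 23) ✓
The smallest such exponent is 22, so the order of 11 is 22.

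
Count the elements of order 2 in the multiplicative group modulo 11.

1

φ(11) = 11 − 1 = 10 = 2 · 5.
(Z/11Z)^× is cyclic (|G| = 10); a cyclic group of order m has exactly φ(d) elements of each order d | m, and none otherwise.
2 | 10, and φ(2) = 2 − 1 = 1.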